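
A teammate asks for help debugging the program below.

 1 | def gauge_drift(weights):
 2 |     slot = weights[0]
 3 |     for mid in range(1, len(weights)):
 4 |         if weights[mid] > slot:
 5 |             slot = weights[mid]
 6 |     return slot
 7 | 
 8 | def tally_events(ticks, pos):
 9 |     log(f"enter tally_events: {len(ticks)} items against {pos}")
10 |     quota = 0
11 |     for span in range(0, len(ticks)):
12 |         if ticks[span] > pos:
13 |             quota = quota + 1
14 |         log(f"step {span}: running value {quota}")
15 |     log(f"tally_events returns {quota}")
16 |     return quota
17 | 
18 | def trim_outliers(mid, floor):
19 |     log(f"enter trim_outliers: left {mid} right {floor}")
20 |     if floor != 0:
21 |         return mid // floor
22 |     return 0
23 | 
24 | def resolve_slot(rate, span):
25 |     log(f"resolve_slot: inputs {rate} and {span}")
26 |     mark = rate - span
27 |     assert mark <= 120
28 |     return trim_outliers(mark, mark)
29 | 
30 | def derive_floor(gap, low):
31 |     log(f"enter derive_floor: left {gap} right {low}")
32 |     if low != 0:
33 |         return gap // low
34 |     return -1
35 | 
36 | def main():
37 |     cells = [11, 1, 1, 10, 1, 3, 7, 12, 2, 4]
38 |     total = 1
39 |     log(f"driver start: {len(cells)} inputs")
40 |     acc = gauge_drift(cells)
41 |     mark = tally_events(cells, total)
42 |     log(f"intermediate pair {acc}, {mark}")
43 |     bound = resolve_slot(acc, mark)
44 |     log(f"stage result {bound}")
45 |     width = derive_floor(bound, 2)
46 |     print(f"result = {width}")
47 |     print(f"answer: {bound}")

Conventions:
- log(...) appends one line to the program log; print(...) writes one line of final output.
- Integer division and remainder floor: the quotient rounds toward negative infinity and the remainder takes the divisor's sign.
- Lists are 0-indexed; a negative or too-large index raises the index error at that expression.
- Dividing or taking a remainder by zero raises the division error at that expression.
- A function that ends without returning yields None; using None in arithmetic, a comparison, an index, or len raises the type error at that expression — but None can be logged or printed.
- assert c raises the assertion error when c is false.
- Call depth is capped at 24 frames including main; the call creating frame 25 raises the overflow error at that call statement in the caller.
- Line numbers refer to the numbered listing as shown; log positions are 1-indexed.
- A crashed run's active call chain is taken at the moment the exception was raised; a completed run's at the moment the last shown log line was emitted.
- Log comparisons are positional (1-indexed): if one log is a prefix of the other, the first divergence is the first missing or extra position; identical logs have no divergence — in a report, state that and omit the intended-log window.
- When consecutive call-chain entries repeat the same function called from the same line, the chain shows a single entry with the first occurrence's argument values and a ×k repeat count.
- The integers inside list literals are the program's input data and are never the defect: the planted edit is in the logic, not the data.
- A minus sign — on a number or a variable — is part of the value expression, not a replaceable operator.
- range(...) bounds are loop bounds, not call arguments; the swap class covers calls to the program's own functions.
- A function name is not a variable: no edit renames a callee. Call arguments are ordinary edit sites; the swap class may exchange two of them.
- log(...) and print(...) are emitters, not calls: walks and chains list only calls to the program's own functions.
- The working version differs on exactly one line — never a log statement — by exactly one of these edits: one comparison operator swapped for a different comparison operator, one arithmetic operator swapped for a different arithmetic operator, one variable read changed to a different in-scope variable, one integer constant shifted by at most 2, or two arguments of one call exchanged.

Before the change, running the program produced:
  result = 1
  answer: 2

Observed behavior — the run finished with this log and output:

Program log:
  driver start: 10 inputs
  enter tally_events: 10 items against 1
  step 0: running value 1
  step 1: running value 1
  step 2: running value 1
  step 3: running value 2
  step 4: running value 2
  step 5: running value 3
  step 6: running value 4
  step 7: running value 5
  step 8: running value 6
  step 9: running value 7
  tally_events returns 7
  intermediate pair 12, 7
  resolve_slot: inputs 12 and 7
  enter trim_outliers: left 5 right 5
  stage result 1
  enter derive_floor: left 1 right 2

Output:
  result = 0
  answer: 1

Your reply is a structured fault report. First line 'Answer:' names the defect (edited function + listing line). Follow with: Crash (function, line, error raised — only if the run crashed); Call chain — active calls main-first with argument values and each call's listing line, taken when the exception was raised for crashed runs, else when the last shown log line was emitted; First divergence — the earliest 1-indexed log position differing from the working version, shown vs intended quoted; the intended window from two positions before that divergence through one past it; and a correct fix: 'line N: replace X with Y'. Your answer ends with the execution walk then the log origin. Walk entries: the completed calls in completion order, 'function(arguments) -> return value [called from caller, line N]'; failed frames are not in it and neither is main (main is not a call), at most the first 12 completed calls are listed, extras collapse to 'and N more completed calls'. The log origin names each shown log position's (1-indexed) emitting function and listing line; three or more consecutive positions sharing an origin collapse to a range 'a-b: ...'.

Answer: the defect is in resolve_slot at line 28.
Core observation: At log position 16 the runs split — shown 'enter trim_outliers: left 5 right 5', but the working version logs 'enter trim_outliers: left 12 right 5'.
Call chain: main -> derive_floor(1, 2) (called at line 45).
First divergence: position 16 — shown 'enter trim_outliers: left 5 right 5', intended 'enter trim_outliers: left 12 right 5'.
Intended log window:
  14: intermediate pair 12, 7
  15: resolve_slot: inputs 12 and 7
  16: enter trim_outliers: left 12 right 5
  17: stage result 2
Execution walk:
  gauge_drift([11, 1, 1, 10, 1, 3, 7, 12, 2, 4]) -> 12  [called from main, line 40]
  tally_events([11, 1, 1, 10, 1, 3, 7, 12, 2, 4], 1) -> 7  [called from main, line 41]
  trim_outliers(5, 5) -> 1  [called from resolve_slot, line 28]
  resolve_slot(12, 7) -> 1  [called from main, line 43]
  derive_floor(1, 2) -> 0  [called from main, line 45]
Log origin:
  1: logged in main at line 39
  2: logged in tally_events at line 9
  3-12: logged in tally_events at line 14
  13: logged in tally_events at line 15
  14: logged in main at line 42
  15: logged in resolve_slot at line 25
  16: logged in trim_outliers at line 19
  17: logged in main at line 44
  18: logged in derive_floor at line 31
A correct fix: line 28: replace `trim_outliers(mark, mark)` with `trim_outliers(rate, mark)`.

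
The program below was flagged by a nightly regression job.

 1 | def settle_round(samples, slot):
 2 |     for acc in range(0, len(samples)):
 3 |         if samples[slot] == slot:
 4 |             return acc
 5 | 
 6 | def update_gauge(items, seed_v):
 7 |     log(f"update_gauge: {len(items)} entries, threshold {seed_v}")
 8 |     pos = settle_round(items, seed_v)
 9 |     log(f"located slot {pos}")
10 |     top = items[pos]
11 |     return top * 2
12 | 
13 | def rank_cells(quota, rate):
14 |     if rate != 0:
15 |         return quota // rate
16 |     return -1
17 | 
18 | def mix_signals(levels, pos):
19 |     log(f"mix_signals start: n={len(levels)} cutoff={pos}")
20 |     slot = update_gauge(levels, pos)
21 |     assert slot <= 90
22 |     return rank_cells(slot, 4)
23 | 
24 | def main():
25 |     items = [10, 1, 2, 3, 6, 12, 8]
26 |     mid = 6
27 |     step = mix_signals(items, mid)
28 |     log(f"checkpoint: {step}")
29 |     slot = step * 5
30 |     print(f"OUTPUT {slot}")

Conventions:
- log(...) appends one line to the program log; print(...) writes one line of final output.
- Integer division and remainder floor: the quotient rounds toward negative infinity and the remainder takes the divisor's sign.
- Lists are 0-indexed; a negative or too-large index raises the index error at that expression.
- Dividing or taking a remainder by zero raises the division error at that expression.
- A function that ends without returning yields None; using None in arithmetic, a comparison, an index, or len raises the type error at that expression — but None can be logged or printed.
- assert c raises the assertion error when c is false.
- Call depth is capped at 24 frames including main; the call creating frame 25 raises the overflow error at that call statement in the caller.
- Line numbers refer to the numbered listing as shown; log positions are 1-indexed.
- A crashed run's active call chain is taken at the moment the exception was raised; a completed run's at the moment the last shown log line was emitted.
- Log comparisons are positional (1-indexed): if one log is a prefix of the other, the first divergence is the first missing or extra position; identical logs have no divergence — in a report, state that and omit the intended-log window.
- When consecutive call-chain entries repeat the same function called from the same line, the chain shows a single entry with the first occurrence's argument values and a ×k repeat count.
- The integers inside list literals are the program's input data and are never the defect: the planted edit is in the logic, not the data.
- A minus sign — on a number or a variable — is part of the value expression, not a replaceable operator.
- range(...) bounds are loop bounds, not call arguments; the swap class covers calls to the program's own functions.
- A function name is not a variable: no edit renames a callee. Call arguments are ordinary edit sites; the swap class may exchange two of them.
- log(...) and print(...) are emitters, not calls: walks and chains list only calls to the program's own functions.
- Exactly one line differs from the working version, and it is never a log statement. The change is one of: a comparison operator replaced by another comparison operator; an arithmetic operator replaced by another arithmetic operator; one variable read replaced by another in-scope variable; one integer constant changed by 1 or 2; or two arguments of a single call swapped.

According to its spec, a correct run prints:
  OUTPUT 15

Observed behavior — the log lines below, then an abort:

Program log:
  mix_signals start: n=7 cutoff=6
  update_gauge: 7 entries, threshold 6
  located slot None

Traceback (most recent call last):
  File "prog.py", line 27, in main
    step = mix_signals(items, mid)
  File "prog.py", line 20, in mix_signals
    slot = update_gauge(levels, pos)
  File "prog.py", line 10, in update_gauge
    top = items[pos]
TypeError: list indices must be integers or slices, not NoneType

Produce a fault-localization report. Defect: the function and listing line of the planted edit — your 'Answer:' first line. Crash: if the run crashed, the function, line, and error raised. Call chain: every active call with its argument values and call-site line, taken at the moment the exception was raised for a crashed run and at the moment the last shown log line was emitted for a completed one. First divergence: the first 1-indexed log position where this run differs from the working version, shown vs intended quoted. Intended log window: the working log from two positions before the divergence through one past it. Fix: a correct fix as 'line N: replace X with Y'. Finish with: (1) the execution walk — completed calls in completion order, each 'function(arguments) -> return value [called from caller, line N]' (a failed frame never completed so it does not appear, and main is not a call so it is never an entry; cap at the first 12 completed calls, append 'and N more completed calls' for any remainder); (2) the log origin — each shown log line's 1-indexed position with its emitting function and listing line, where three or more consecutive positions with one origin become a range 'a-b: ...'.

Answer: the defect is in settle_round at line 3.
Key observation: At log position 3 the runs split — shown 'located slot None', but the working version logs 'located slot 4'.
Crash: update_gauge, line 10, TypeError.
Call chain: main -> mix_signals([10, 1, 2, 3, 6, 12, 8], 6) (called at line 27) -> update_gauge([10, 1, 2, 3, 6, 12, 8], 6) (called at line 20).
First divergence: position 3; shown 'located slot None' vs intended 'located slot 4'.
Intended log window:
  1: mix_signals start: n=7 cutoff=6
  2: update_gauge: 7 entries, threshold 6
  3: located slot 4
  4: checkpoint: 3
Execution walk:
  settle_round([10, 1, 2, 3, 6, 12, 8], 6) -> None  [called from update_gauge, line 8]
Log origin:
  1: from mix_signals, line 19
  2: from update_gauge, line 7
  3: from update_gauge, line 9
A correct fix: line 3: replace `samples[slot]` with `samples[acc]`.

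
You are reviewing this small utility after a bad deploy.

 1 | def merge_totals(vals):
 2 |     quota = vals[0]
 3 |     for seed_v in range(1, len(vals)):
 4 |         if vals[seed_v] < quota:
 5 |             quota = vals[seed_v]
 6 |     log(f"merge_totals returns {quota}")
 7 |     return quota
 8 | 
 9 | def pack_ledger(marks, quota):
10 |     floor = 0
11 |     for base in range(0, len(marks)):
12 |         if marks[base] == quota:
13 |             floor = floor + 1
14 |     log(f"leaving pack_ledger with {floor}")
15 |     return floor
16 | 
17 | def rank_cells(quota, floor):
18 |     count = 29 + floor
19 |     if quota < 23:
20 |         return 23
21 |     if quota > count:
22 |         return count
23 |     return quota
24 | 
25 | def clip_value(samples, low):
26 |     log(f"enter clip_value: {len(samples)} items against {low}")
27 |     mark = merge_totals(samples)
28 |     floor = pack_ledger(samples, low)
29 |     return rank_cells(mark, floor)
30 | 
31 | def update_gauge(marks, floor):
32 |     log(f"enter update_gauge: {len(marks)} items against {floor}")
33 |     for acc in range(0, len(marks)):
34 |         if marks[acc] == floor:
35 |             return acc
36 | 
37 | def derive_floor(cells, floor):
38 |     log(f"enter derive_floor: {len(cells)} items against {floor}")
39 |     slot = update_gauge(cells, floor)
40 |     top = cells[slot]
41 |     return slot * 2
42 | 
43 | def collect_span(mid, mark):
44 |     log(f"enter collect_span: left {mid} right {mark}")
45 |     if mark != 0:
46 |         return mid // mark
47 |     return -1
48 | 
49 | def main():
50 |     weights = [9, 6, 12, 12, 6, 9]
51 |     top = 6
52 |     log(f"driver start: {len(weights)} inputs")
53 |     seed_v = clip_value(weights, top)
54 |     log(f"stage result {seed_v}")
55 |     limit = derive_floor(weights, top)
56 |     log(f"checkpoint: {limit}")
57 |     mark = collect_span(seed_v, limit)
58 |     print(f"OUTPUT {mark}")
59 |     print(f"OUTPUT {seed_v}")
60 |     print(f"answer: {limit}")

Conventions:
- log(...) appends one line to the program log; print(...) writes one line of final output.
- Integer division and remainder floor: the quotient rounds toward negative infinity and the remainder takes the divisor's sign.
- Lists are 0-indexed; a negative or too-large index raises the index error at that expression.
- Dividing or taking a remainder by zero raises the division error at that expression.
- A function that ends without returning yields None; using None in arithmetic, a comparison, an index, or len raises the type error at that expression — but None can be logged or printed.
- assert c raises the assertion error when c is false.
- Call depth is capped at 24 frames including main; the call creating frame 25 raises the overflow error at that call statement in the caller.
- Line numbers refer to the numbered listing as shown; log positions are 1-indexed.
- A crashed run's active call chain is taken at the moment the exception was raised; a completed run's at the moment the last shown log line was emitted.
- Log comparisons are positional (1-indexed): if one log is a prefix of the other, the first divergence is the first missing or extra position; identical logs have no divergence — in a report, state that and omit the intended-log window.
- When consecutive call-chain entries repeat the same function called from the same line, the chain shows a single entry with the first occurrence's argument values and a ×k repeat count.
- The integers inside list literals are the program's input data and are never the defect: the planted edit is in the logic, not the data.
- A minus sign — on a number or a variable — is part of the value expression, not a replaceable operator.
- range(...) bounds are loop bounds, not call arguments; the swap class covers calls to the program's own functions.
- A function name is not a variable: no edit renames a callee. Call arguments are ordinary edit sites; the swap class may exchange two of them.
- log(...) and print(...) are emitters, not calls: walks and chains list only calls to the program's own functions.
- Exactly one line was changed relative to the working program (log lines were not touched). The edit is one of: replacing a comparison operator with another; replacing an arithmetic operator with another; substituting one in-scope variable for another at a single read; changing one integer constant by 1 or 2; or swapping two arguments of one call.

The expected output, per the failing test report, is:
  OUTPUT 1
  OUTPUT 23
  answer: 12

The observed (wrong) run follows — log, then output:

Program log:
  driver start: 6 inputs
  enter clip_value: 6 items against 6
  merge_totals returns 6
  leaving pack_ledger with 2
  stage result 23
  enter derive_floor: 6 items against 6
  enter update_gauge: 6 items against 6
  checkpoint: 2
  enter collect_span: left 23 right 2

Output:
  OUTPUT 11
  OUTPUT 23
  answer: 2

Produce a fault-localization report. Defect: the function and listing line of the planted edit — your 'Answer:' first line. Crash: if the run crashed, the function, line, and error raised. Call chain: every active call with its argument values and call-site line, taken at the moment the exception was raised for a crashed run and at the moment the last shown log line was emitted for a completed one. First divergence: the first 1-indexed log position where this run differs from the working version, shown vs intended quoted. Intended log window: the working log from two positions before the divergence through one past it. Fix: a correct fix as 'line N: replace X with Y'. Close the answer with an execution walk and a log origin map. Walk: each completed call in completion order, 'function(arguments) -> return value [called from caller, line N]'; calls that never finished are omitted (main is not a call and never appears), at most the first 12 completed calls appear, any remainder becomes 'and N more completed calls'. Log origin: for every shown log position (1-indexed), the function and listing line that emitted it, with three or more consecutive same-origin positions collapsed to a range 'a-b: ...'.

Answer: the defect is in derive_floor at line 41.
Core observation: The log first diverges at position 8: the faulty run prints 'checkpoint: 2' where the working version prints 'checkpoint: 12'.
Call chain: main -> collect_span(23, 2) (called at line 57).
First divergence: position 8 — shown 'checkpoint: 2', intended 'checkpoint: 12'.
Intended log window:
  6: enter derive_floor: 6 items against 6
  7: enter update_gauge: 6 items against 6
  8: checkpoint: 12
  9: enter collect_span: left 23 right 12
Execution walk:
  merge_totals([9, 6, 12, 12, 6, 9]) -> 6  [called from clip_value, line 27]
  pack_ledger([9, 6, 12, 12, 6, 9], 6) -> 2  [called from clip_value, line 28]
  rank_cells(6, 2) -> 23  [called from clip_value, line 29]
  clip_value([9, 6, 12, 12, 6, 9], 6) -> 23  [called from main, line 53]
  update_gauge([9, 6, 12, 12, 6, 9], 6) -> 1  [called from derive_floor, line 39]
  derive_floor([9, 6, 12, 12, 6, 9], 6) -> 2  [called from main, line 55]
  collect_span(23, 2) -> 11  [called from main, line 57]
Log line origins:
  1: logged in main at line 52
  2: logged in clip_value at line 26
  3: logged in merge_totals at line 6
  4: logged in pack_ledger at line 14
  5: logged in main at line 54
  6: logged in derive_floor at line 38
  7: logged in update_gauge at line 32
  8: logged in main at line 56
  9: logged in collect_span at line 44
A correct fix: line 41: replace `slot` with `top`.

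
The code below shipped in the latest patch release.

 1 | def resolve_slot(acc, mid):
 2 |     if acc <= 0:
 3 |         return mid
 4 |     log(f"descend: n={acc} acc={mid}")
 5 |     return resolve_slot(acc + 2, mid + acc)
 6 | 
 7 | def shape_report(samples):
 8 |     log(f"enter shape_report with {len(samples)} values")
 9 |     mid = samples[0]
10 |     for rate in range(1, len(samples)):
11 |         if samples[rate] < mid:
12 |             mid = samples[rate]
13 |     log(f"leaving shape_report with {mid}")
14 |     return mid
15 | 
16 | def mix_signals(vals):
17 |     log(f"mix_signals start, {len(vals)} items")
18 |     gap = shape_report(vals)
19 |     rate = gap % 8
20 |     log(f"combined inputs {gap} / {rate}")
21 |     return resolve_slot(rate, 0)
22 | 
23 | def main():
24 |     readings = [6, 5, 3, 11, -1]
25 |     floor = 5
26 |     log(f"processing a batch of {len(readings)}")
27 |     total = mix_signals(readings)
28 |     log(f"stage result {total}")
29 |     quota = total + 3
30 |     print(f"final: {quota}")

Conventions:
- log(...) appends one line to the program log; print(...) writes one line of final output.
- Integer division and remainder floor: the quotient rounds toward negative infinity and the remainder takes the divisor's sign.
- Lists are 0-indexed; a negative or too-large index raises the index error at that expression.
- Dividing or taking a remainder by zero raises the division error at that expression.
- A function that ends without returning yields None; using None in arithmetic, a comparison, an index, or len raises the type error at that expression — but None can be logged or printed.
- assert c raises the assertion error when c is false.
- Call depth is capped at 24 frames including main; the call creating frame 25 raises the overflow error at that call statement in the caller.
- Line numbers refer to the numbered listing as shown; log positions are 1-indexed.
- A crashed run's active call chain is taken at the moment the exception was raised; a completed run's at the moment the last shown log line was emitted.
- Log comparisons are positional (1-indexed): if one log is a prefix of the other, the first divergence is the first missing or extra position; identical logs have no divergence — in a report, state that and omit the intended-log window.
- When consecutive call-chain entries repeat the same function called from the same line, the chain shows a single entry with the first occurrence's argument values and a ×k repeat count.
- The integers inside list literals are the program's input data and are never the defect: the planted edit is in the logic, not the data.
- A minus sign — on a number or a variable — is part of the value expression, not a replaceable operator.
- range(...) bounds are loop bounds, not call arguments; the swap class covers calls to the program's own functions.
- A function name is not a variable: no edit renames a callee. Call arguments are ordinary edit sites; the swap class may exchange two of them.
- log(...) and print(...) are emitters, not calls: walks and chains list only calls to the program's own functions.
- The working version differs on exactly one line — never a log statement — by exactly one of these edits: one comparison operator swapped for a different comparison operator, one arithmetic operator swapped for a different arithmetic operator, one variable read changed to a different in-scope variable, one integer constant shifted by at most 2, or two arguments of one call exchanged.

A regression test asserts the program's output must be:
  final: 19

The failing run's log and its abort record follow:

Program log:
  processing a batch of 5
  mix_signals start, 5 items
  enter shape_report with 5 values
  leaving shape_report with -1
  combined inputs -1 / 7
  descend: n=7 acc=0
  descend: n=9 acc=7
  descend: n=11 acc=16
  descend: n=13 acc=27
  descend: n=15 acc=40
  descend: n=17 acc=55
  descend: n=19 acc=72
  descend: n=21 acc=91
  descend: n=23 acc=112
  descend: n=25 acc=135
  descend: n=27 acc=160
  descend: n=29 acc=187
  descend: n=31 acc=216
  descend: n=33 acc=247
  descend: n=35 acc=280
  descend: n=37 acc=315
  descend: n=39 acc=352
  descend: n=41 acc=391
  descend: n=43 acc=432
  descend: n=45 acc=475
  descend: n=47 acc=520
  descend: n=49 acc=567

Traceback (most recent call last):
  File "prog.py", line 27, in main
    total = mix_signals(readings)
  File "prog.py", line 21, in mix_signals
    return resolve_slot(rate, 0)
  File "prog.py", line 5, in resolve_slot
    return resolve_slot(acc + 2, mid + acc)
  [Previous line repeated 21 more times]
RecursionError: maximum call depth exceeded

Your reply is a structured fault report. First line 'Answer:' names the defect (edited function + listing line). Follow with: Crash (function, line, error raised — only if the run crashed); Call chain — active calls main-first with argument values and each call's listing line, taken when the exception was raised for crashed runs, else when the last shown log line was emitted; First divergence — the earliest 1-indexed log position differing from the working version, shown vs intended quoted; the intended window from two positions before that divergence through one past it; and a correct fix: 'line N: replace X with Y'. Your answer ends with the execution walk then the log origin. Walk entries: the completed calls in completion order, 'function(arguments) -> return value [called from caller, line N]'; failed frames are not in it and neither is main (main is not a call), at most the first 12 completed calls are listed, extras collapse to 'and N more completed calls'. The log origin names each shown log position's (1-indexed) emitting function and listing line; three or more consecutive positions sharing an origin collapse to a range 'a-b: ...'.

Answer: the defect is in resolve_slot at line 5.
Core observation: The earliest visible damage is log position 7 — 'descend: n=9 acc=7' rather than the intended 'descend: n=5 acc=7'.
Crash: resolve_slot, line 5, RecursionError.
Call chain: main -> mix_signals([6, 5, 3, 11, -1]) (called at line 27) -> resolve_slot(7, 0) (called at line 21) -> resolve_slot(9, 7) (called at line 5) ×21.
First divergence: position 7; shown 'descend: n=9 acc=7' vs intended 'descend: n=5 acc=7'.
Intended log window:
  5: combined inputs -1 / 7
  6: descend: n=7 acc=0
  7: descend: n=5 acc=7
  8: descend: n=3 acc=12
Execution walk:
  shape_report([6, 5, 3, 11, -1]) -> -1  [called from mix_signals, line 18]
Log line origins:
  1 — main, line 26
  2 — mix_signals, line 17
  3 — shape_report, line 8
  4 — shape_report, line 13
  5 — mix_signals, line 20
  6-27 — resolve_slot, line 4
A correct fix: line 5: replace `acc + 2` with `acc - 2`.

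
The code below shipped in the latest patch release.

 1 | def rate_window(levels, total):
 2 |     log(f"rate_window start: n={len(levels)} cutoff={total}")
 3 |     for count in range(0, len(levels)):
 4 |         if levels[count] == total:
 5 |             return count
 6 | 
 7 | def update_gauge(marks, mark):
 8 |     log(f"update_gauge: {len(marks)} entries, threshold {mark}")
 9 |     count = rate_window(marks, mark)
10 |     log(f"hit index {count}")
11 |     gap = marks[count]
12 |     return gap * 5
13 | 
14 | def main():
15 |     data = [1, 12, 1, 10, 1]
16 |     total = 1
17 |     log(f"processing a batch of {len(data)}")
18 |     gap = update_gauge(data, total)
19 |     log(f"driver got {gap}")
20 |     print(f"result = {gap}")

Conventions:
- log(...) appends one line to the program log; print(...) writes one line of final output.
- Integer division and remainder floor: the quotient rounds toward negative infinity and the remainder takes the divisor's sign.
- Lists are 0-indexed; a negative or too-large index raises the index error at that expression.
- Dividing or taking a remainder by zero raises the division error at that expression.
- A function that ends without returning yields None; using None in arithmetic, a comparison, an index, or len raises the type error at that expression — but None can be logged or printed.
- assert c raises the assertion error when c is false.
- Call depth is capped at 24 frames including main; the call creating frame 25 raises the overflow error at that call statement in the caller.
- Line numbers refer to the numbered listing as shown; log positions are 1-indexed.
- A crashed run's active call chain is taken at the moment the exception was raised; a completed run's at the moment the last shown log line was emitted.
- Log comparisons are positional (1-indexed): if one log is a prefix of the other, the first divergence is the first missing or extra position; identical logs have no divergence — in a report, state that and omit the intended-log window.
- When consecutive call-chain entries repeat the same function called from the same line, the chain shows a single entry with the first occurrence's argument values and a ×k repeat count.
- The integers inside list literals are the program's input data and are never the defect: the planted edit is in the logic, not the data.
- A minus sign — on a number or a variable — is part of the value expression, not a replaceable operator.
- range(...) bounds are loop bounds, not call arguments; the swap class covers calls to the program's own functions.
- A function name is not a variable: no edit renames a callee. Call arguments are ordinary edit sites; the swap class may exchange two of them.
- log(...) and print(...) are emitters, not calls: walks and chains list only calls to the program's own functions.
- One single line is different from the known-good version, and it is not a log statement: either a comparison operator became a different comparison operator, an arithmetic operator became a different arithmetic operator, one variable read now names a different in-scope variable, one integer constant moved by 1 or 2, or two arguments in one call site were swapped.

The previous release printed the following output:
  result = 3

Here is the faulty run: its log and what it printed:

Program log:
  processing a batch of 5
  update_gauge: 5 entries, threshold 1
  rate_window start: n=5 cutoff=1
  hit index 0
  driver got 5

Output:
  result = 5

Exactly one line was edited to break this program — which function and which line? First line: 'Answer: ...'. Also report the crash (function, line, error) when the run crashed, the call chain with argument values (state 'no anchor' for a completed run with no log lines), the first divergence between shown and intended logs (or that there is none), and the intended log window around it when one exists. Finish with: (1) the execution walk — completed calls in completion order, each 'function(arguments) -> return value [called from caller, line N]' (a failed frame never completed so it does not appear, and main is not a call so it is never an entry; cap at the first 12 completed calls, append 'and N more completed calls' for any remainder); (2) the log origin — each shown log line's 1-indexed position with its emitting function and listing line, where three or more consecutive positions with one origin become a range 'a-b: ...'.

Answer: the defect is in update_gauge at line 12.
The tell: The earliest visible damage is log position 5 — 'driver got 5' rather than the intended 'driver got 3'.
Call chain: main.
First divergence: position 5; shown 'driver got 5' vs intended 'driver got 3'.
Intended log window:
  3: rate_window start: n=5 cutoff=1
  4: hit index 0
  5: driver got 3
Execution walk:
  rate_window([1, 12, 1, 10, 1], 1) -> 0  [called from update_gauge, line 9]
  update_gauge([1, 12, 1, 10, 1], 1) -> 5  [called from main, line 18]
Log line origins:
  1: logged in main at line 17
  2: logged in update_gauge at line 8
  3: logged in rate_window at line 2
  4: logged in update_gauge at line 10
  5: logged in main at line 19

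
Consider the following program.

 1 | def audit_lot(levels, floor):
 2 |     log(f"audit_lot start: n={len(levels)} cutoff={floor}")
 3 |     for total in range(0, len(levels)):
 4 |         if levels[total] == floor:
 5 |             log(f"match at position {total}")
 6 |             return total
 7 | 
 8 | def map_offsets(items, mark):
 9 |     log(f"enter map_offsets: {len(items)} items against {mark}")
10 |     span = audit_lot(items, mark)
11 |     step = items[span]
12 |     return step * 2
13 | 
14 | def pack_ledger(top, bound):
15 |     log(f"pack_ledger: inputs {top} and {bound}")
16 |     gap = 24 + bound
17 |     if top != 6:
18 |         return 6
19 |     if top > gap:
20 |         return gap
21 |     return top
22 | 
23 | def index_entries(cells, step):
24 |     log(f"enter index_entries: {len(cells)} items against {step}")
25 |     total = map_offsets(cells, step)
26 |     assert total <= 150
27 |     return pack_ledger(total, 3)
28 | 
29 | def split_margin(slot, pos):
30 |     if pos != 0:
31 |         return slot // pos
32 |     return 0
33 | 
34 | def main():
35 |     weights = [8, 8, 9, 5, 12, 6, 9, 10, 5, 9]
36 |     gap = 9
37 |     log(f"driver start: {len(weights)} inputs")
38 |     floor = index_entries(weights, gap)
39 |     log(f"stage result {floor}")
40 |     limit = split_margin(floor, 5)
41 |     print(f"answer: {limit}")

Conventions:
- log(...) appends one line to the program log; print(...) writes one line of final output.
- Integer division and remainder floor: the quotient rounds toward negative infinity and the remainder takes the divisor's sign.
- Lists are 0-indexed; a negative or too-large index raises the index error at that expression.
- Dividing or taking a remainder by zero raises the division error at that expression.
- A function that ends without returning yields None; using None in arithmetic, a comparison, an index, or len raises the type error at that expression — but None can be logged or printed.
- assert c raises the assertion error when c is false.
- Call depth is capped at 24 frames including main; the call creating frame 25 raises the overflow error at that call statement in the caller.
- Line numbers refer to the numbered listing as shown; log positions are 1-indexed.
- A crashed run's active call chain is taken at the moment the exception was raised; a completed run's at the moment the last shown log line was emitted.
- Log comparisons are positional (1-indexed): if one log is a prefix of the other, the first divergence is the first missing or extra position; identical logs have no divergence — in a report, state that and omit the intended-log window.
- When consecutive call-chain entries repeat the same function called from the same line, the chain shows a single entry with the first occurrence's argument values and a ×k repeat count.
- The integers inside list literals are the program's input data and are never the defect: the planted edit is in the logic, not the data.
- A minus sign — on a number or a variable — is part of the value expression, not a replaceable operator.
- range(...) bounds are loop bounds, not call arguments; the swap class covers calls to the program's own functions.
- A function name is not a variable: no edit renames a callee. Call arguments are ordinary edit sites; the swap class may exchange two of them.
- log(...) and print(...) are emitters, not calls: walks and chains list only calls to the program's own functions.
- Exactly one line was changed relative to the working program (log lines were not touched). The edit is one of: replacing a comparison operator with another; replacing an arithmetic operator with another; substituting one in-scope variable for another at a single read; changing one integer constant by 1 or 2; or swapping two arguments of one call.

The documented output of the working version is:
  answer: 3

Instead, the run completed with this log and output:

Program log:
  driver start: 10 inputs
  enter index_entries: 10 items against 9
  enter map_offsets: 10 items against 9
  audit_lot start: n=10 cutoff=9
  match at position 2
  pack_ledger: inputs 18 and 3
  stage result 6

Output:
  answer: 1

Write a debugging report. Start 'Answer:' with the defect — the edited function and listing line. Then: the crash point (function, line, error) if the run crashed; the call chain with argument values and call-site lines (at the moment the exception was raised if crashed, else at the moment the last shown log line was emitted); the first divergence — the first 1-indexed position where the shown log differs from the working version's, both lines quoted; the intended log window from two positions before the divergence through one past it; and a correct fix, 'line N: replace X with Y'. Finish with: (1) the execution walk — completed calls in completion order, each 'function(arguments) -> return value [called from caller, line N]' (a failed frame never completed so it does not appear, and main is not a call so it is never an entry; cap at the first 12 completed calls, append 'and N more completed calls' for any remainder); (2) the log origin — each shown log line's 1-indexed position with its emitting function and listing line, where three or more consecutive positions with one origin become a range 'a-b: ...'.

Answer: the defect is in pack_ledger at line 17.
Key observation: Log line 7 is where behavior first shows: 'stage result 6' appears instead of 'stage result 18'.
Call chain: main.
First divergence: position 7; shown 'stage result 6' vs intended 'stage result 18'.
Intended log window:
  5: match at position 2
  6: pack_ledger: inputs 18 and 3
  7: stage result 18
Execution walk:
  audit_lot([8, 8, 9, 5, 12, 6, 9, 10, 5, 9], 9) -> 2  [called from map_offsets, line 10]
  map_offsets([8, 8, 9, 5, 12, 6, 9, 10, 5, 9], 9) -> 18  [called from index_entries, line 25]
  pack_ledger(18, 3) -> 6  [called from index_entries, line 27]
  index_entries([8, 8, 9, 5, 12, 6, 9, 10, 5, 9], 9) -> 6  [called from main, line 38]
  split_margin(6, 5) -> 1  [called from main, line 40]
Log origins:
  1: from main, line 37
  2: from index_entries, line 24
  3: from map_offsets, line 9
  4: from audit_lot, line 2
  5: from audit_lot, line 5
  6: from pack_ledger, line 15
  7: from main, line 39
A correct fix: line 17: replace `!=` with `<`.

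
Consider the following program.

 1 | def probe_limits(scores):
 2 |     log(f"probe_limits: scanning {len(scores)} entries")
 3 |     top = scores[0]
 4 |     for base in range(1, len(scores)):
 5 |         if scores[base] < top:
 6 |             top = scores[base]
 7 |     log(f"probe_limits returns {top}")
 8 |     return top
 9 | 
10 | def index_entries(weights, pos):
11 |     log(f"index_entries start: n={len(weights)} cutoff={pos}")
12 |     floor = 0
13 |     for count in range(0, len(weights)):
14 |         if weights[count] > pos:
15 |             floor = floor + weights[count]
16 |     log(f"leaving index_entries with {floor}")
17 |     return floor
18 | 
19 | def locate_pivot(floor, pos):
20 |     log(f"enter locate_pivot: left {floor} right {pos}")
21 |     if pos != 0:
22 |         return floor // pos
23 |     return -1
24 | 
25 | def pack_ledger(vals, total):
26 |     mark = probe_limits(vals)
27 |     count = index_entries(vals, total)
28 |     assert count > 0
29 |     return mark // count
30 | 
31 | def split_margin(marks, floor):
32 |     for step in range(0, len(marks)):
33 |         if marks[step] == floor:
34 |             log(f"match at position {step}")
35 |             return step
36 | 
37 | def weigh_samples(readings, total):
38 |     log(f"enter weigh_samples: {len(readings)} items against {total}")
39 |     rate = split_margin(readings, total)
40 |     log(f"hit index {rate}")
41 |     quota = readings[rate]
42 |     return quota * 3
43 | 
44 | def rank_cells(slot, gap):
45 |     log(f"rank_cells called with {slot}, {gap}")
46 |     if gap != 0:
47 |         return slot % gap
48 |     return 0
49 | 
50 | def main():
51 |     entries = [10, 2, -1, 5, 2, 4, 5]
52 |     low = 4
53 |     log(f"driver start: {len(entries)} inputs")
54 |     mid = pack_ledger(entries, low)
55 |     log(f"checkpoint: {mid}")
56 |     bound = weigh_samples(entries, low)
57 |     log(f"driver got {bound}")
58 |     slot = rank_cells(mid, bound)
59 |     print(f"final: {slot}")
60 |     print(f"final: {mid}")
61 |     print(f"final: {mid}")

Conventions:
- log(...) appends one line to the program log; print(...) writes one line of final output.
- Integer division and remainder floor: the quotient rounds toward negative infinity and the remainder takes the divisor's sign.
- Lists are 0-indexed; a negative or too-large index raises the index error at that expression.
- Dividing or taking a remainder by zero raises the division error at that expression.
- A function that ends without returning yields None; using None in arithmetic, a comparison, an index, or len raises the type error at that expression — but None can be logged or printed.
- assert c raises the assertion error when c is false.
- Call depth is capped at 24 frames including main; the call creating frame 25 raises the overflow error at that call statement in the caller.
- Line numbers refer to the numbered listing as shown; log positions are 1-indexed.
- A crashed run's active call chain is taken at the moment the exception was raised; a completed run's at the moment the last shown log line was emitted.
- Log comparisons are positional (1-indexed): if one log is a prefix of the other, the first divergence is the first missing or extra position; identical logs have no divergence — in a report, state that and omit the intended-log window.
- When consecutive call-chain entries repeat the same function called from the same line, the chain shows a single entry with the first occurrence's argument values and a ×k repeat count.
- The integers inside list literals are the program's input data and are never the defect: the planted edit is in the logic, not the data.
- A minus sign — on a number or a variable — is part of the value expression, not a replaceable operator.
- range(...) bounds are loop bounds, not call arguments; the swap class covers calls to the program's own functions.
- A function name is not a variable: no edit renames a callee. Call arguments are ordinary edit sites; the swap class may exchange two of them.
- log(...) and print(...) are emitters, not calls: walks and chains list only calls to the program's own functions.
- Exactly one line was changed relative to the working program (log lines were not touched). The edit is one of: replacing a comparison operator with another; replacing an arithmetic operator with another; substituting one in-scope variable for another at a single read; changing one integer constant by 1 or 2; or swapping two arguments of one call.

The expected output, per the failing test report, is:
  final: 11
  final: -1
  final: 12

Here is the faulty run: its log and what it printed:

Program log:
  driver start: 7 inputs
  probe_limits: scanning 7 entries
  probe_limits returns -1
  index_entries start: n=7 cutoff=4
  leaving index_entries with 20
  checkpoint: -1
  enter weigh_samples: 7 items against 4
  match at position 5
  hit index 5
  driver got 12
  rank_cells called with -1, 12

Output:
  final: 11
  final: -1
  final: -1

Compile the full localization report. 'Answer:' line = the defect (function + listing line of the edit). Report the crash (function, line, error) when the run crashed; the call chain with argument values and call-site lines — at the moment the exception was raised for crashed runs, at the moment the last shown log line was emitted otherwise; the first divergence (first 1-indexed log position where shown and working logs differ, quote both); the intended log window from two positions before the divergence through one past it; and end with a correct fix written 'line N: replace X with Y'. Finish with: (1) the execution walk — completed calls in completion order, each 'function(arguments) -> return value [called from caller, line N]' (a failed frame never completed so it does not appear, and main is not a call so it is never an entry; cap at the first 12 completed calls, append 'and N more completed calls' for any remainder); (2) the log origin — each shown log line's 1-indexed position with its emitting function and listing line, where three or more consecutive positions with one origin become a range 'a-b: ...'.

Answer: the defect is in main at line 61.
Key observation: Nothing in the log betrays the bug — only the output does.
Call chain: main -> rank_cells(-1, 12) (called at line 58).
First divergence: none (the log streams are identical).
Execution walk:
  probe_limits([10, 2, -1, 5, 2, 4, 5]) -> -1  [called from pack_ledger, line 26]
  index_entries([10, 2, -1, 5, 2, 4, 5], 4) -> 20  [called from pack_ledger, line 27]
  pack_ledger([10, 2, -1, 5, 2, 4, 5], 4) -> -1  [called from main, line 54]
  split_margin([10, 2, -1, 5, 2, 4, 5], 4) -> 5  [called from weigh_samples, line 39]
  weigh_samples([10, 2, -1, 5, 2, 4, 5], 4) -> 12  [called from main, line 56]
  rank_cells(-1, 12) -> 11  [called from main, line 58]
Log origin:
  1 — main, line 53
  2 — probe_limits, line 2
  3 — probe_limits, line 7
  4 — index_entries, line 11
  5 — index_entries, line 16
  6 — main, line 55
  7 — weigh_samples, line 38
  8 — split_margin, line 34
  9 — weigh_samples, line 40
  10 — main, line 57
  11 — rank_cells, line 45
A correct fix: line 61: replace `mid` with `bound`.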